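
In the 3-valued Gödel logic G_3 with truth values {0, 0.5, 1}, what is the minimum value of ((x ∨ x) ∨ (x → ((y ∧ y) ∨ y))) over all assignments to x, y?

0.50

The minimum is attained at x = 0.5, y = 0:
  (x ∨ x) = max(0.5, 0.5) = 0.5
  (y ∧ y) = min(0, 0) = 0
  ((y ∧ y) ∨ y) = max(0, 0) = 0
  (x → ((y ∧ y) ∨ y)): 0.5 > 0, so result = 0
  ((x ∨ x) ∨ (x → ((y ∧ y) ∨ y))) = max(0.5, 0) = 0.5
Checking all 9 assignments confirms none give a value below 0.50.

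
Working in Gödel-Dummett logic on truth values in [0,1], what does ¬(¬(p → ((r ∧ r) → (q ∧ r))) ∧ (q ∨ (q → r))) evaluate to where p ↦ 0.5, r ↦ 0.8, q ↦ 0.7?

(r ∧ r) = min(0.8, 0.8) = 0.8
(q ∧ r) = min(0.7, 0.8) = 0.7
((r ∧ r) → (q ∧ r)): 0.8 > 0.7, so result = 0.7
(p → ((r ∧ r) → (q ∧ r))): 0.5 ≤ 0.7, so result = 1
¬(p → ((r ∧ r) → (q ∧ r))): Gödel ¬ of 1 = 0 (operand ≠ 0)
(q → r): 0.7 ≤ 0.8, so result = 1
(q ∨ (q → r)) = max(0.7, 1) = 1
(¬(p → ((r ∧ r) → (q ∧ r))) ∧ (q ∨ (q → r))) = min(0, 1) = 0
¬(¬(p → ((r ∧ r) → (q ∧ r))) ∧ (q ∨ (q → r))): Gödel ¬ of 0 = 1 (operand is 0)

1.00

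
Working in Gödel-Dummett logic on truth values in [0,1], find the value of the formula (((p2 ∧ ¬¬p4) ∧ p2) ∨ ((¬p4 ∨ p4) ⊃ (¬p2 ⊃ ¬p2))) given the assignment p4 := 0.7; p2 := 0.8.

¬p4: Gödel ¬ of 0.7 = 0 (operand ≠ 0)
¬¬p4: Gödel ¬ of 0 = 1 (operand is 0)
(p2 ∧ ¬¬p4) = min(0.8, 1) = 0.8
((p2 ∧ ¬¬p4) ∧ p2) = min(0.8, 0.8) = 0.8
¬p4: Gödel ¬ of 0.7 = 0 (operand ≠ 0)
(¬p4 ∨ p4) = max(0, 0.7) = 0.7
¬p2: Gödel ¬ of 0.8 = 0 (operand ≠ 0)
¬p2: Gödel ¬ of 0.8 = 0 (operand ≠ 0)
(¬p2 ⊃ ¬p2): 0 ≤ 0, so result = 1
((¬p4 ∨ p4) ⊃ (¬p2 ⊃ ¬p2)): 0.7 ≤ 1, so result = 1
(((p2 ∧ ¬¬p4) ∧ p2) ∨ ((¬p4 ∨ p4) ⊃ (¬p2 ⊃ ¬p2))) = max(0.8, 1) = 1

1.00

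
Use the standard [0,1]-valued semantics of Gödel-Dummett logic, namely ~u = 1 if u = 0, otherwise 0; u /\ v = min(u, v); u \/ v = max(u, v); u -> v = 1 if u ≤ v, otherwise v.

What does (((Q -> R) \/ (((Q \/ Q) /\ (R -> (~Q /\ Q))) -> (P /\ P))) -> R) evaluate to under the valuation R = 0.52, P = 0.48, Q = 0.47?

0.52

(Q -> R): 0.47 ≤ 0.52, so result = 1
(Q \/ Q) = max(0.47, 0.47) = 0.47
~Q: Gödel ¬ of 0.47 = 0 (operand ≠ 0)
(~Q /\ Q) = min(0, 0.47) = 0
(R -> (~Q /\ Q)): 0.52 > 0, so result = 0
((Q \/ Q) /\ (R -> (~Q /\ Q))) = min(0.47, 0) = 0
(P /\ P) = min(0.48, 0.48) = 0.48
(((Q \/ Q) /\ (R -> (~Q /\ Q))) -> (P /\ P)): 0 ≤ 0.48, so result = 1
((Q -> R) \/ (((Q \/ Q) /\ (R -> (~Q /\ Q))) -> (P /\ P))) = max(1, 1) = 1
(((Q -> R) \/ (((Q \/ Q) /\ (R -> (~Q /\ Q))) -> (P /\ P))) -> R): 1 > 0.52, so result = 0.52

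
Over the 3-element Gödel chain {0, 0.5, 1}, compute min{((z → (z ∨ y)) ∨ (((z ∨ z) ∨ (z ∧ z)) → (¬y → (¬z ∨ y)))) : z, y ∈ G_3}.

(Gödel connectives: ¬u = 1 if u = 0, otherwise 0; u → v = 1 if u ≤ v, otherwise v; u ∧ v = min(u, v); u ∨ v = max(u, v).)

1.00

Every assignment gives 1. For instance at z = 0, y = 0:
  (z ∨ y) = max(0, 0) = 0
  (z → (z ∨ y)): 0 ≤ 0, so result = 1
  (z ∨ z) = max(0, 0) = 0
  (z ∧ z) = min(0, 0) = 0
  ((z ∨ z) ∨ (z ∧ z)) = max(0, 0) = 0
  ¬y: Gödel ¬ of 0 = 1 (operand is 0)
  ¬z: Gödel ¬ of 0 = 1 (operand is 0)
  (¬z ∨ y) = max(1, 0) = 1
  (¬y → (¬z ∨ y)): 1 ≤ 1, so result = 1
  (((z ∨ z) ∨ (z ∧ z)) → (¬y → (¬z ∨ y))): 0 ≤ 1, so result = 1
  ((z → (z ∨ y)) ∨ (((z ∨ z) ∨ (z ∧ z)) → (¬y → (¬z ∨ y)))) = max(1, 1) = 1
All 9 assignments give value 1 — the formula is a G_3-tautology.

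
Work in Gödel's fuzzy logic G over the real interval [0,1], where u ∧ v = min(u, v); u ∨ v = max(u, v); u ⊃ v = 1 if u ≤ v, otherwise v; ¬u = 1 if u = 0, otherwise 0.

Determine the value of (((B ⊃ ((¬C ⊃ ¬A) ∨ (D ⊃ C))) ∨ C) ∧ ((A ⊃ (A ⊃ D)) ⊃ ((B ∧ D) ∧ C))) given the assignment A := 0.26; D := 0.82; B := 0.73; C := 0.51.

0.51

¬C: Gödel ¬ of 0.51 = 0 (operand ≠ 0)
¬A: Gödel ¬ of 0.26 = 0 (operand ≠ 0)
(¬C ⊃ ¬A): 0 ≤ 0, so result = 1
(D ⊃ C): 0.82 > 0.51, so result = 0.51
((¬C ⊃ ¬A) ∨ (D ⊃ C)) = max(1, 0.51) = 1
(B ⊃ ((¬C ⊃ ¬A) ∨ (D ⊃ C))): 0.73 ≤ 1, so result = 1
((B ⊃ ((¬C ⊃ ¬A) ∨ (D ⊃ C))) ∨ C) = max(1, 0.51) = 1
(A ⊃ D): 0.26 ≤ 0.82, so result = 1
(A ⊃ (A ⊃ D)): 0.26 ≤ 1, so result = 1
(B ∧ D) = min(0.73, 0.82) = 0.73
((B ∧ D) ∧ C) = min(0.73, 0.51) = 0.51
((A ⊃ (A ⊃ D)) ⊃ ((B ∧ D) ∧ C)): 1 > 0.51, so result = 0.51
(((B ⊃ ((¬C ⊃ ¬A) ∨ (D ⊃ C))) ∨ C) ∧ ((A ⊃ (A ⊃ D)) ⊃ ((B ∧ D) ∧ C))) = min(1, 0.51) = 0.51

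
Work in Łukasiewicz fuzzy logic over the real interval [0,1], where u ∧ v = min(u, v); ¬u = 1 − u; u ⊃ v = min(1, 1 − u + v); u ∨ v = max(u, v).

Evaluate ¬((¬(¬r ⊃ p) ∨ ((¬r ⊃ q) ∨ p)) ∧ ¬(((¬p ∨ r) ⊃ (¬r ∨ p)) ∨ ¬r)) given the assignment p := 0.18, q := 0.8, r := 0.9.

0.28

¬r: Łukasiewicz ¬ gives 1 − 0.9 = 0.1
(¬r ⊃ p): min(1, 1 − 0.1 + 0.18) = 1
¬(¬r ⊃ p): Łukasiewicz ¬ gives 1 − 1 = 0
¬r: Łukasiewicz ¬ gives 1 − 0.9 = 0.1
(¬r ⊃ q): min(1, 1 − 0.1 + 0.8) = 1
((¬r ⊃ q) ∨ p) = max(1, 0.18) = 1
(¬(¬r ⊃ p) ∨ ((¬r ⊃ q) ∨ p)) = max(0, 1) = 1
¬p: Łukasiewicz ¬ gives 1 − 0.18 = 0.82
(¬p ∨ r) = max(0.82, 0.9) = 0.9
¬r: Łukasiewicz ¬ gives 1 − 0.9 = 0.1
(¬r ∨ p) = max(0.1, 0.18) = 0.18
((¬p ∨ r) ⊃ (¬r ∨ p)): min(1, 1 − 0.9 + 0.18) = 0.28
¬r: Łukasiewicz ¬ gives 1 − 0.9 = 0.1
(((¬p ∨ r) ⊃ (¬r ∨ p)) ∨ ¬r) = max(0.28, 0.1) = 0.28
¬(((¬p ∨ r) ⊃ (¬r ∨ p)) ∨ ¬r): Łukasiewicz ¬ gives 1 − 0.28 = 0.72
((¬(¬r ⊃ p) ∨ ((¬r ⊃ q) ∨ p)) ∧ ¬(((¬p ∨ r) ⊃ (¬r ∨ p)) ∨ ¬r)) = min(1, 0.72) = 0.72
¬((¬(¬r ⊃ p) ∨ ((¬r ⊃ q) ∨ p)) ∧ ¬(((¬p ∨ r) ⊃ (¬r ∨ p)) ∨ ¬r)): Łukasiewicz ¬ gives 1 − 0.72 = 0.28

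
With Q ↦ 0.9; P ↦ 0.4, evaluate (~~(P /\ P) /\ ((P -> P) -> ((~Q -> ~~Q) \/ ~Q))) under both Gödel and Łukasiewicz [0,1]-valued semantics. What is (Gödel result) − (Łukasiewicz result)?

Gödel evaluation:
  (P /\ P) = min(0.4, 0.4) = 0.4
  ~(P /\ P): Gödel ¬ of 0.4 = 0 (operand ≠ 0)
  ~~(P /\ P): Gödel ¬ of 0 = 1 (operand is 0)
  (P -> P): 0.4 ≤ 0.4, so result = 1
  ~Q: Gödel ¬ of 0.9 = 0 (operand ≠ 0)
  ~Q: Gödel ¬ of 0.9 = 0 (operand ≠ 0)
  ~~Q: Gödel ¬ of 0 = 1 (operand is 0)
  (~Q -> ~~Q): 0 ≤ 1, so result = 1
  ~Q: Gödel ¬ of 0.9 = 0 (operand ≠ 0)
  ((~Q -> ~~Q) \/ ~Q) = max(1, 0) = 1
  ((P -> P) -> ((~Q -> ~~Q) \/ ~Q)): 1 ≤ 1, so result = 1
  (~~(P /\ P) /\ ((P -> P) -> ((~Q -> ~~Q) \/ ~Q))) = min(1, 1) = 1
  Gödel value = 1
Łukasiewicz evaluation:
  (P /\ P) = min(0.4, 0.4) = 0.4
  ~(P /\ P): Łukasiewicz ¬ gives 1 − 0.4 = 0.6
  ~~(P /\ P): Łukasiewicz ¬ gives 1 − 0.6 = 0.4
  (P -> P): min(1, 1 − 0.4 + 0.4) = 1
  ~Q: Łukasiewicz ¬ gives 1 − 0.9 = 0.1
  ~Q: Łukasiewicz ¬ gives 1 − 0.9 = 0.1
  ~~Q: Łukasiewicz ¬ gives 1 − 0.1 = 0.9
  (~Q -> ~~Q): min(1, 1 − 0.1 + 0.9) = 1
  ~Q: Łukasiewicz ¬ gives 1 − 0.9 = 0.1
  ((~Q -> ~~Q) \/ ~Q) = max(1, 0.1) = 1
  ((P -> P) -> ((~Q -> ~~Q) \/ ~Q)): min(1, 1 − 1 + 1) = 1
  (~~(P /\ P) /\ ((P -> P) -> ((~Q -> ~~Q) \/ ~Q))) = min(0.4, 1) = 0.4
  Łukasiewicz value = 0.4
Difference: 1 − 0.4 = 0.60

0.60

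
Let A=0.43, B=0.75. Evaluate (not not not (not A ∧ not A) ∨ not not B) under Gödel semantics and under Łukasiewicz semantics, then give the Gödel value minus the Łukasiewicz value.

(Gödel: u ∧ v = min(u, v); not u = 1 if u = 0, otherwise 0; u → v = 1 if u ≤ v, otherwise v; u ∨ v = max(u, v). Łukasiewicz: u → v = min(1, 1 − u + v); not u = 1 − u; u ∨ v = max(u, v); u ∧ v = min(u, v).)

0.25

Gödel evaluation:
  not A: Gödel ¬ of 0.43 = 0 (operand ≠ 0)
  not A: Gödel ¬ of 0.43 = 0 (operand ≠ 0)
  (not A ∧ not A) = min(0, 0) = 0
  not (not A ∧ not A): Gödel ¬ of 0 = 1 (operand is 0)
  not not (not A ∧ not A): Gödel ¬ of 1 = 0 (operand ≠ 0)
  not not not (not A ∧ not A): Gödel ¬ of 0 = 1 (operand is 0)
  not B: Gödel ¬ of 0.75 = 0 (operand ≠ 0)
  not not B: Gödel ¬ of 0 = 1 (operand is 0)
  (not not not (not A ∧ not A) ∨ not not B) = max(1, 1) = 1
  Gödel value = 1
Łukasiewicz evaluation:
  not A: Łukasiewicz ¬ gives 1 − 0.43 = 0.57
  not A: Łukasiewicz ¬ gives 1 − 0.43 = 0.57
  (not A ∧ not A) = min(0.57, 0.57) = 0.57
  not (not A ∧ not A): Łukasiewicz ¬ gives 1 − 0.57 = 0.43
  not not (not A ∧ not A): Łukasiewicz ¬ gives 1 − 0.43 = 0.57
  not not not (not A ∧ not A): Łukasiewicz ¬ gives 1 − 0.57 = 0.43
  not B: Łukasiewicz ¬ gives 1 − 0.75 = 0.25
  not not B: Łukasiewicz ¬ gives 1 − 0.25 = 0.75
  (not not not (not A ∧ not A) ∨ not not B) = max(0.43, 0.75) = 0.75
  Łukasiewicz value = 0.75
Difference: 1 − 0.75 = 0.25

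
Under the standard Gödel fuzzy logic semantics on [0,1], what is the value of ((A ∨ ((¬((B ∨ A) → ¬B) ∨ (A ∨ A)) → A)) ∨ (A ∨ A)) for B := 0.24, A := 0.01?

(B ∨ A) = max(0.24, 0.01) = 0.24
¬B: Gödel ¬ of 0.24 = 0 (operand ≠ 0)
((B ∨ A) → ¬B): 0.24 > 0, so result = 0
¬((B ∨ A) → ¬B): Gödel ¬ of 0 = 1 (operand is 0)
(A ∨ A) = max(0.01, 0.01) = 0.01
(¬((B ∨ A) → ¬B) ∨ (A ∨ A)) = max(1, 0.01) = 1
((¬((B ∨ A) → ¬B) ∨ (A ∨ A)) → A): 1 > 0.01, so result = 0.01
(A ∨ ((¬((B ∨ A) → ¬B) ∨ (A ∨ A)) → A)) = max(0.01, 0.01) = 0.01
(A ∨ A) = max(0.01, 0.01) = 0.01
((A ∨ ((¬((B ∨ A) → ¬B) ∨ (A ∨ A)) → A)) ∨ (A ∨ A)) = max(0.01, 0.01) = 0.01

0.01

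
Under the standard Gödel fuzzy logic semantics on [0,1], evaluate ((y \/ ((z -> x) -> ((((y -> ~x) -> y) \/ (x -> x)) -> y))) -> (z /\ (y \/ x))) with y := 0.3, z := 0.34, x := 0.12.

0.30

(z -> x): 0.34 > 0.12, so result = 0.12
~x: Gödel ¬ of 0.12 = 0 (operand ≠ 0)
(y -> ~x): 0.3 > 0, so result = 0
((y -> ~x) -> y): 0 ≤ 0.3, so result = 1
(x -> x): 0.12 ≤ 0.12, so result = 1
(((y -> ~x) -> y) \/ (x -> x)) = max(1, 1) = 1
((((y -> ~x) -> y) \/ (x -> x)) -> y): 1 > 0.3, so result = 0.3
((z -> x) -> ((((y -> ~x) -> y) \/ (x -> x)) -> y)): 0.12 ≤ 0.3, so result = 1
(y \/ ((z -> x) -> ((((y -> ~x) -> y) \/ (x -> x)) -> y))) = max(0.3, 1) = 1
(y \/ x) = max(0.3, 0.12) = 0.3
(z /\ (y \/ x)) = min(0.34, 0.3) = 0.3
((y \/ ((z -> x) -> ((((y -> ~x) -> y) \/ (x -> x)) -> y))) -> (z /\ (y \/ x))): 1 > 0.3, so result = 0.3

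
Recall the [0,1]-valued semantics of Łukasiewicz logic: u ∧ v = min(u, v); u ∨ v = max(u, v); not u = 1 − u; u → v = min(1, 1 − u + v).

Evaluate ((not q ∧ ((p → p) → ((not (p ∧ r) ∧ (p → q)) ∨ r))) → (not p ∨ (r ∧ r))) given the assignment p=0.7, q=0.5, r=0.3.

not q: Łukasiewicz ¬ gives 1 − 0.5 = 0.5
(p → p): min(1, 1 − 0.7 + 0.7) = 1
(p ∧ r) = min(0.7, 0.3) = 0.3
not (p ∧ r): Łukasiewicz ¬ gives 1 − 0.3 = 0.7
(p → q): min(1, 1 − 0.7 + 0.5) = 0.8
(not (p ∧ r) ∧ (p → q)) = min(0.7, 0.8) = 0.7
((not (p ∧ r) ∧ (p → q)) ∨ r) = max(0.7, 0.3) = 0.7
((p → p) → ((not (p ∧ r) ∧ (p → q)) ∨ r)): min(1, 1 − 1 + 0.7) = 0.7
(not q ∧ ((p → p) → ((not (p ∧ r) ∧ (p → q)) ∨ r))) = min(0.5, 0.7) = 0.5
not p: Łukasiewicz ¬ gives 1 − 0.7 = 0.3
(r ∧ r) = min(0.3, 0.3) = 0.3
(not p ∨ (r ∧ r)) = max(0.3, 0.3) = 0.3
((not q ∧ ((p → p) → ((not (p ∧ r) ∧ (p → q)) ∨ r))) → (not p ∨ (r ∧ r))): min(1, 1 − 0.5 + 0.3) = 0.8

0.80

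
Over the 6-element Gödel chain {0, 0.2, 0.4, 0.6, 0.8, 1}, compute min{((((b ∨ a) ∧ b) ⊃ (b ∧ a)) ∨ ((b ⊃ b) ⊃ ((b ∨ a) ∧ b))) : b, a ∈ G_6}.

0.20

The minimum is attained at b = 0.2, a = 0:
  (b ∨ a) = max(0.2, 0) = 0.2
  ((b ∨ a) ∧ b) = min(0.2, 0.2) = 0.2
  (b ∧ a) = min(0.2, 0) = 0
  (((b ∨ a) ∧ b) ⊃ (b ∧ a)): 0.2 > 0, so result = 0
  (b ⊃ b): 0.2 ≤ 0.2, so result = 1
  (b ∨ a) = max(0.2, 0) = 0.2
  ((b ∨ a) ∧ b) = min(0.2, 0.2) = 0.2
  ((b ⊃ b) ⊃ ((b ∨ a) ∧ b)): 1 > 0.2, so result = 0.2
  ((((b ∨ a) ∧ b) ⊃ (b ∧ a)) ∨ ((b ⊃ b) ⊃ ((b ∨ a) ∧ b))) = max(0, 0.2) = 0.2
Checking all 36 assignments confirms none give a value below 0.20.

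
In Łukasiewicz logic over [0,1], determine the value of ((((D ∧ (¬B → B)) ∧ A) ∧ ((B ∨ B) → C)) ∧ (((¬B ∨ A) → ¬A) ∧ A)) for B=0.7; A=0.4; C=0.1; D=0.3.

¬B: Łukasiewicz ¬ gives 1 − 0.7 = 0.3
(¬B → B): min(1, 1 − 0.3 + 0.7) = 1
(D ∧ (¬B → B)) = min(0.3, 1) = 0.3
((D ∧ (¬B → B)) ∧ A) = min(0.3, 0.4) = 0.3
(B ∨ B) = max(0.7, 0.7) = 0.7
((B ∨ B) → C): min(1, 1 − 0.7 + 0.1) = 0.4
(((D ∧ (¬B → B)) ∧ A) ∧ ((B ∨ B) → C)) = min(0.3, 0.4) = 0.3
¬B: Łukasiewicz ¬ gives 1 − 0.7 = 0.3
(¬B ∨ A) = max(0.3, 0.4) = 0.4
¬A: Łukasiewicz ¬ gives 1 − 0.4 = 0.6
((¬B ∨ A) → ¬A): min(1, 1 − 0.4 + 0.6) = 1
(((¬B ∨ A) → ¬A) ∧ A) = min(1, 0.4) = 0.4
((((D ∧ (¬B → B)) ∧ A) ∧ ((B ∨ B) → C)) ∧ (((¬B ∨ A) → ¬A) ∧ A)) = min(0.3, 0.4) = 0.3

0.30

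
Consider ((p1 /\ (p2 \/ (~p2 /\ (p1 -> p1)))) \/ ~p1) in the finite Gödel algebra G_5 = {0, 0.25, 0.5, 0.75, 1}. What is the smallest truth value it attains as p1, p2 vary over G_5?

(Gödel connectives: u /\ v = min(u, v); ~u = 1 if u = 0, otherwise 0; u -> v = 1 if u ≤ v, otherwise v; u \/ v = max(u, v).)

The minimum is attained at p1 = 0.25, p2 = 0:
  ~p2: Gödel ¬ of 0 = 1 (operand is 0)
  (p1 -> p1): 0.25 ≤ 0.25, so result = 1
  (~p2 /\ (p1 -> p1)) = min(1, 1) = 1
  (p2 \/ (~p2 /\ (p1 -> p1))) = max(0, 1) = 1
  (p1 /\ (p2 \/ (~p2 /\ (p1 -> p1)))) = min(0.25, 1) = 0.25
  ~p1: Gödel ¬ of 0.25 = 0 (operand ≠ 0)
  ((p1 /\ (p2 \/ (~p2 /\ (p1 -> p1)))) \/ ~p1) = max(0.25, 0) = 0.25
Checking all 25 assignments confirms none give a value below 0.25.

0.25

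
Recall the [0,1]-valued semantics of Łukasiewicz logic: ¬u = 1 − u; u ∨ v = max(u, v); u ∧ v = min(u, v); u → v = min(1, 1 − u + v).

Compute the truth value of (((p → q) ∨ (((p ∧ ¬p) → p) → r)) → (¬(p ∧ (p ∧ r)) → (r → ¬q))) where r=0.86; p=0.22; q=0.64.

(p → q): min(1, 1 − 0.22 + 0.64) = 1
¬p: Łukasiewicz ¬ gives 1 − 0.22 = 0.78
(p ∧ ¬p) = min(0.22, 0.78) = 0.22
((p ∧ ¬p) → p): min(1, 1 − 0.22 + 0.22) = 1
(((p ∧ ¬p) → p) → r): min(1, 1 − 1 + 0.86) = 0.86
((p → q) ∨ (((p ∧ ¬p) → p) → r)) = max(1, 0.86) = 1
(p ∧ r) = min(0.22, 0.86) = 0.22
(p ∧ (p ∧ r)) = min(0.22, 0.22) = 0.22
¬(p ∧ (p ∧ r)): Łukasiewicz ¬ gives 1 − 0.22 = 0.78
¬q: Łukasiewicz ¬ gives 1 − 0.64 = 0.36
(r → ¬q): min(1, 1 − 0.86 + 0.36) = 0.5
(¬(p ∧ (p ∧ r)) → (r → ¬q)): min(1, 1 − 0.78 + 0.5) = 0.72
(((p → q) ∨ (((p ∧ ¬p) → p) → r)) → (¬(p ∧ (p ∧ r)) → (r → ¬q))): min(1, 1 − 1 + 0.72) = 0.72

0.72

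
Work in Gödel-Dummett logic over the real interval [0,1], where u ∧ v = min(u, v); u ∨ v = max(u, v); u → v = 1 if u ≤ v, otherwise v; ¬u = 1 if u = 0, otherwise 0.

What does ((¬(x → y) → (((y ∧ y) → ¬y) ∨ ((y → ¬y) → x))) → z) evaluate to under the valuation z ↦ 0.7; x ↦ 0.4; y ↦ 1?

0.70

(x → y): 0.4 ≤ 1, so result = 1
¬(x → y): Gödel ¬ of 1 = 0 (operand ≠ 0)
(y ∧ y) = min(1, 1) = 1
¬y: Gödel ¬ of 1 = 0 (operand ≠ 0)
((y ∧ y) → ¬y): 1 > 0, so result = 0
¬y: Gödel ¬ of 1 = 0 (operand ≠ 0)
(y → ¬y): 1 > 0, so result = 0
((y → ¬y) → x): 0 ≤ 0.4, so result = 1
(((y ∧ y) → ¬y) ∨ ((y → ¬y) → x)) = max(0, 1) = 1
(¬(x → y) → (((y ∧ y) → ¬y) ∨ ((y → ¬y) → x))): 0 ≤ 1, so result = 1
((¬(x → y) → (((y ∧ y) → ¬y) ∨ ((y → ¬y) → x))) → z): 1 > 0.7, so result = 0.7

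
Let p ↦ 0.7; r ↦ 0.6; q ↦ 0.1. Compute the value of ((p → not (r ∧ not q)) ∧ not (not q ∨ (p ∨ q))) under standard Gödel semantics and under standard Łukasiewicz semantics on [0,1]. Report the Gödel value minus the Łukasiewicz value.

-0.10

Gödel evaluation:
  not q: Gödel ¬ of 0.1 = 0 (operand ≠ 0)
  (r ∧ not q) = min(0.6, 0) = 0
  not (r ∧ not q): Gödel ¬ of 0 = 1 (operand is 0)
  (p → not (r ∧ not q)): 0.7 ≤ 1, so result = 1
  not q: Gödel ¬ of 0.1 = 0 (operand ≠ 0)
  (p ∨ q) = max(0.7, 0.1) = 0.7
  (not q ∨ (p ∨ q)) = max(0, 0.7) = 0.7
  not (not q ∨ (p ∨ q)): Gödel ¬ of 0.7 = 0 (operand ≠ 0)
  ((p → not (r ∧ not q)) ∧ not (not q ∨ (p ∨ q))) = min(1, 0) = 0
  Gödel value = 0
Łukasiewicz evaluation:
  not q: Łukasiewicz ¬ gives 1 − 0.1 = 0.9
  (r ∧ not q) = min(0.6, 0.9) = 0.6
  not (r ∧ not q): Łukasiewicz ¬ gives 1 − 0.6 = 0.4
  (p → not (r ∧ not q)): min(1, 1 − 0.7 + 0.4) = 0.7
  not q: Łukasiewicz ¬ gives 1 − 0.1 = 0.9
  (p ∨ q) = max(0.7, 0.1) = 0.7
  (not q ∨ (p ∨ q)) = max(0.9, 0.7) = 0.9
  not (not q ∨ (p ∨ q)): Łukasiewicz ¬ gives 1 − 0.9 = 0.1
  ((p → not (r ∧ not q)) ∧ not (not q ∨ (p ∨ q))) = min(0.7, 0.1) = 0.1
  Łukasiewicz value = 0.1
Difference: 0 − 0.1 = -0.10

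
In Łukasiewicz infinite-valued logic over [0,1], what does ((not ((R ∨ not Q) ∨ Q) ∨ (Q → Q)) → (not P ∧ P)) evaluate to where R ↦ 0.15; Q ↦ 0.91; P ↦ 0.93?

0.07

not Q: Łukasiewicz ¬ gives 1 − 0.91 = 0.09
(R ∨ not Q) = max(0.15, 0.09) = 0.15
((R ∨ not Q) ∨ Q) = max(0.15, 0.91) = 0.91
not ((R ∨ not Q) ∨ Q): Łukasiewicz ¬ gives 1 − 0.91 = 0.09
(Q → Q): min(1, 1 − 0.91 + 0.91) = 1
(not ((R ∨ not Q) ∨ Q) ∨ (Q → Q)) = max(0.09, 1) = 1
not P: Łukasiewicz ¬ gives 1 − 0.93 = 0.07
(not P ∧ P) = min(0.07, 0.93) = 0.07
((not ((R ∨ not Q) ∨ Q) ∨ (Q → Q)) → (not P ∧ P)): min(1, 1 − 1 + 0.07) = 0.07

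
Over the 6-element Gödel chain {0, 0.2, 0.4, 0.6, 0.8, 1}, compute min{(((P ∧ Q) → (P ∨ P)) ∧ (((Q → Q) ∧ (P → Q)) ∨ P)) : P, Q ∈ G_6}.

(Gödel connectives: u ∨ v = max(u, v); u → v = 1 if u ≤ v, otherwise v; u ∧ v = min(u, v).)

The minimum is attained at P = 0.2, Q = 0:
  (P ∧ Q) = min(0.2, 0) = 0
  (P ∨ P) = max(0.2, 0.2) = 0.2
  ((P ∧ Q) → (P ∨ P)): 0 ≤ 0.2, so result = 1
  (Q → Q): 0 ≤ 0, so result = 1
  (P → Q): 0.2 > 0, so result = 0
  ((Q → Q) ∧ (P → Q)) = min(1, 0) = 0
  (((Q → Q) ∧ (P → Q)) ∨ P) = max(0, 0.2) = 0.2
  (((P ∧ Q) → (P ∨ P)) ∧ (((Q → Q) ∧ (P → Q)) ∨ P)) = min(1, 0.2) = 0.2
Checking all 36 assignments confirms none give a value below 0.20.

0.20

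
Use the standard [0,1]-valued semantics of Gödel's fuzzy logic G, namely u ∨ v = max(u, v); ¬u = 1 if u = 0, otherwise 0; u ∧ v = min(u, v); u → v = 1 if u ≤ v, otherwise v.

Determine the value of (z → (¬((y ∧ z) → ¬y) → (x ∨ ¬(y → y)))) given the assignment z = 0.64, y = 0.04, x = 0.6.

(y ∧ z) = min(0.04, 0.64) = 0.04
¬y: Gödel ¬ of 0.04 = 0 (operand ≠ 0)
((y ∧ z) → ¬y): 0.04 > 0, so result = 0
¬((y ∧ z) → ¬y): Gödel ¬ of 0 = 1 (operand is 0)
(y → y): 0.04 ≤ 0.04, so result = 1
¬(y → y): Gödel ¬ of 1 = 0 (operand ≠ 0)
(x ∨ ¬(y → y)) = max(0.6, 0) = 0.6
(¬((y ∧ z) → ¬y) → (x ∨ ¬(y → y))): 1 > 0.6, so result = 0.6
(z → (¬((y ∧ z) → ¬y) → (x ∨ ¬(y → y)))): 0.64 > 0.6, so result = 0.6

0.60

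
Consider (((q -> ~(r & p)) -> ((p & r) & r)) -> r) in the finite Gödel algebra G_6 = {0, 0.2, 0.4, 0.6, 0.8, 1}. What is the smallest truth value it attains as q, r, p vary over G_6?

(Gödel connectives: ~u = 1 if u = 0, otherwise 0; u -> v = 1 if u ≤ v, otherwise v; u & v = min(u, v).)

0.20

The minimum is attained at q = 0.2, r = 0.2, p = 0.2:
  (r & p) = min(0.2, 0.2) = 0.2
  ~(r & p): Gödel ¬ of 0.2 = 0 (operand ≠ 0)
  (q -> ~(r & p)): 0.2 > 0, so result = 0
  (p & r) = min(0.2, 0.2) = 0.2
  ((p & r) & r) = min(0.2, 0.2) = 0.2
  ((q -> ~(r & p)) -> ((p & r) & r)): 0 ≤ 0.2, so result = 1
  (((q -> ~(r & p)) -> ((p & r) & r)) -> r): 1 > 0.2, so result = 0.2
Checking all 216 assignments confirms none give a value below 0.20.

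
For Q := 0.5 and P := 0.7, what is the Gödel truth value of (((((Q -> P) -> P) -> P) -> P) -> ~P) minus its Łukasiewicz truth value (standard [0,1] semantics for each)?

-0.60

Gödel evaluation:
  (Q -> P): 0.5 ≤ 0.7, so result = 1
  ((Q -> P) -> P): 1 > 0.7, so result = 0.7
  (((Q -> P) -> P) -> P): 0.7 ≤ 0.7, so result = 1
  ((((Q -> P) -> P) -> P) -> P): 1 > 0.7, so result = 0.7
  ~P: Gödel ¬ of 0.7 = 0 (operand ≠ 0)
  (((((Q -> P) -> P) -> P) -> P) -> ~P): 0.7 > 0, so result = 0
  Gödel value = 0
Łukasiewicz evaluation:
  (Q -> P): min(1, 1 − 0.5 + 0.7) = 1
  ((Q -> P) -> P): min(1, 1 − 1 + 0.7) = 0.7
  (((Q -> P) -> P) -> P): min(1, 1 − 0.7 + 0.7) = 1
  ((((Q -> P) -> P) -> P) -> P): min(1, 1 − 1 + 0.7) = 0.7
  ~P: Łukasiewicz ¬ gives 1 − 0.7 = 0.3
  (((((Q -> P) -> P) -> P) -> P) -> ~P): min(1, 1 − 0.7 + 0.3) = 0.6
  Łukasiewicz value = 0.6
Difference: 0 − 0.6 = -0.60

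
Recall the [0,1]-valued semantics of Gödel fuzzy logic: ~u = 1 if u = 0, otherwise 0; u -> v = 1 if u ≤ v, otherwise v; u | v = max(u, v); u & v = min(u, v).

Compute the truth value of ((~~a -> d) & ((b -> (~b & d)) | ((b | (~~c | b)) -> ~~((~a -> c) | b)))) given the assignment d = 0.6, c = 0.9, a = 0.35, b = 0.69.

0.60

~a: Gödel ¬ of 0.35 = 0 (operand ≠ 0)
~~a: Gödel ¬ of 0 = 1 (operand is 0)
(~~a -> d): 1 > 0.6, so result = 0.6
~b: Gödel ¬ of 0.69 = 0 (operand ≠ 0)
(~b & d) = min(0, 0.6) = 0
(b -> (~b & d)): 0.69 > 0, so result = 0
~c: Gödel ¬ of 0.9 = 0 (operand ≠ 0)
~~c: Gödel ¬ of 0 = 1 (operand is 0)
(~~c | b) = max(1, 0.69) = 1
(b | (~~c | b)) = max(0.69, 1) = 1
~a: Gödel ¬ of 0.35 = 0 (operand ≠ 0)
(~a -> c): 0 ≤ 0.9, so result = 1
((~a -> c) | b) = max(1, 0.69) = 1
~((~a -> c) | b): Gödel ¬ of 1 = 0 (operand ≠ 0)
~~((~a -> c) | b): Gödel ¬ of 0 = 1 (operand is 0)
((b | (~~c | b)) -> ~~((~a -> c) | b)): 1 ≤ 1, so result = 1
((b -> (~b & d)) | ((b | (~~c | b)) -> ~~((~a -> c) | b))) = max(0, 1) = 1
((~~a -> d) & ((b -> (~b & d)) | ((b | (~~c | b)) -> ~~((~a -> c) | b)))) = min(0.6, 1) = 0.6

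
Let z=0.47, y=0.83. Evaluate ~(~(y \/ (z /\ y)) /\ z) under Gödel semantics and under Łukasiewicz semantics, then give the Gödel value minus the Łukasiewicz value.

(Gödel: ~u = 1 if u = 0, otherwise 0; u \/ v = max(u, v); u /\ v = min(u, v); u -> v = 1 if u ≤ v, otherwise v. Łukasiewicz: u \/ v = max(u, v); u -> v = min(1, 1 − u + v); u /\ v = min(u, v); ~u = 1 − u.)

Gödel evaluation:
  (z /\ y) = min(0.47, 0.83) = 0.47
  (y \/ (z /\ y)) = max(0.83, 0.47) = 0.83
  ~(y \/ (z /\ y)): Gödel ¬ of 0.83 = 0 (operand ≠ 0)
  (~(y \/ (z /\ y)) /\ z) = min(0, 0.47) = 0
  ~(~(y \/ (z /\ y)) /\ z): Gödel ¬ of 0 = 1 (operand is 0)
  Gödel value = 1
Łukasiewicz evaluation:
  (z /\ y) = min(0.47, 0.83) = 0.47
  (y \/ (z /\ y)) = max(0.83, 0.47) = 0.83
  ~(y \/ (z /\ y)): Łukasiewicz ¬ gives 1 − 0.83 = 0.17
  (~(y \/ (z /\ y)) /\ z) = min(0.17, 0.47) = 0.17
  ~(~(y \/ (z /\ y)) /\ z): Łukasiewicz ¬ gives 1 − 0.17 = 0.83
  Łukasiewicz value = 0.83
Difference: 1 − 0.83 = 0.17

0.17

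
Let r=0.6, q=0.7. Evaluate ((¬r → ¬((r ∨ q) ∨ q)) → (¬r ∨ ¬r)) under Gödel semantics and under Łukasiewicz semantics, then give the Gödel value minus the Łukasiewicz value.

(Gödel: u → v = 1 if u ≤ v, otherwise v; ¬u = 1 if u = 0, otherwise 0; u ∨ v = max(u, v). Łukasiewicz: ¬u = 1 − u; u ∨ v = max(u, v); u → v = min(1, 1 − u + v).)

-0.50

Gödel evaluation:
  ¬r: Gödel ¬ of 0.6 = 0 (operand ≠ 0)
  (r ∨ q) = max(0.6, 0.7) = 0.7
  ((r ∨ q) ∨ q) = max(0.7, 0.7) = 0.7
  ¬((r ∨ q) ∨ q): Gödel ¬ of 0.7 = 0 (operand ≠ 0)
  (¬r → ¬((r ∨ q) ∨ q)): 0 ≤ 0, so result = 1
  ¬r: Gödel ¬ of 0.6 = 0 (operand ≠ 0)
  ¬r: Gödel ¬ of 0.6 = 0 (operand ≠ 0)
  (¬r ∨ ¬r) = max(0, 0) = 0
  ((¬r → ¬((r ∨ q) ∨ q)) → (¬r ∨ ¬r)): 1 > 0, so result = 0
  Gödel value = 0
Łukasiewicz evaluation:
  ¬r: Łukasiewicz ¬ gives 1 − 0.6 = 0.4
  (r ∨ q) = max(0.6, 0.7) = 0.7
  ((r ∨ q) ∨ q) = max(0.7, 0.7) = 0.7
  ¬((r ∨ q) ∨ q): Łukasiewicz ¬ gives 1 − 0.7 = 0.3
  (¬r → ¬((r ∨ q) ∨ q)): min(1, 1 − 0.4 + 0.3) = 0.9
  ¬r: Łukasiewicz ¬ gives 1 − 0.6 = 0.4
  ¬r: Łukasiewicz ¬ gives 1 − 0.6 = 0.4
  (¬r ∨ ¬r) = max(0.4, 0.4) = 0.4
  ((¬r → ¬((r ∨ q) ∨ q)) → (¬r ∨ ¬r)): min(1, 1 − 0.9 + 0.4) = 0.5
  Łukasiewicz value = 0.5
Difference: 0 − 0.5 = -0.50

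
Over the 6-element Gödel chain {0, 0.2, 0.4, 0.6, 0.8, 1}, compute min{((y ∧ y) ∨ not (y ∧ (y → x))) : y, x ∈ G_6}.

0.20

The minimum is attained at y = 0.2, x = 0.2:
  (y ∧ y) = min(0.2, 0.2) = 0.2
  (y → x): 0.2 ≤ 0.2, so result = 1
  (y ∧ (y → x)) = min(0.2, 1) = 0.2
  not (y ∧ (y → x)): Gödel ¬ of 0.2 = 0 (operand ≠ 0)
  ((y ∧ y) ∨ not (y ∧ (y → x))) = max(0.2, 0) = 0.2
Checking all 36 assignments confirms none give a value below 0.20.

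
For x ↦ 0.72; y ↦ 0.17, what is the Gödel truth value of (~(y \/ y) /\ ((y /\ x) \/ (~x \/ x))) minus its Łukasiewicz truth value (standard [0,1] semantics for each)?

Gödel evaluation:
  (y \/ y) = max(0.17, 0.17) = 0.17
  ~(y \/ y): Gödel ¬ of 0.17 = 0 (operand ≠ 0)
  (y /\ x) = min(0.17, 0.72) = 0.17
  ~x: Gödel ¬ of 0.72 = 0 (operand ≠ 0)
  (~x \/ x) = max(0, 0.72) = 0.72
  ((y /\ x) \/ (~x \/ x)) = max(0.17, 0.72) = 0.72
  (~(y \/ y) /\ ((y /\ x) \/ (~x \/ x))) = min(0, 0.72) = 0
  Gödel value = 0
Łukasiewicz evaluation:
  (y \/ y) = max(0.17, 0.17) = 0.17
  ~(y \/ y): Łukasiewicz ¬ gives 1 − 0.17 = 0.83
  (y /\ x) = min(0.17, 0.72) = 0.17
  ~x: Łukasiewicz ¬ gives 1 − 0.72 = 0.28
  (~x \/ x) = max(0.28, 0.72) = 0.72
  ((y /\ x) \/ (~x \/ x)) = max(0.17, 0.72) = 0.72
  (~(y \/ y) /\ ((y /\ x) \/ (~x \/ x))) = min(0.83, 0.72) = 0.72
  Łukasiewicz value = 0.72
Difference: 0 − 0.72 = -0.72

-0.72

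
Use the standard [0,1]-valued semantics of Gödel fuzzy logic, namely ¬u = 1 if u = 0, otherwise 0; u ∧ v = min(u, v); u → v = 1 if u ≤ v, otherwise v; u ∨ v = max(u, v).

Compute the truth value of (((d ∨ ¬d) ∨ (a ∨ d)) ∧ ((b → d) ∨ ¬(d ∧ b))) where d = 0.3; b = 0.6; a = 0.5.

0.30

¬d: Gödel ¬ of 0.3 = 0 (operand ≠ 0)
(d ∨ ¬d) = max(0.3, 0) = 0.3
(a ∨ d) = max(0.5, 0.3) = 0.5
((d ∨ ¬d) ∨ (a ∨ d)) = max(0.3, 0.5) = 0.5
(b → d): 0.6 > 0.3, so result = 0.3
(d ∧ b) = min(0.3, 0.6) = 0.3
¬(d ∧ b): Gödel ¬ of 0.3 = 0 (operand ≠ 0)
((b → d) ∨ ¬(d ∧ b)) = max(0.3, 0) = 0.3
(((d ∨ ¬d) ∨ (a ∨ d)) ∧ ((b → d) ∨ ¬(d ∧ b))) = min(0.5, 0.3) = 0.3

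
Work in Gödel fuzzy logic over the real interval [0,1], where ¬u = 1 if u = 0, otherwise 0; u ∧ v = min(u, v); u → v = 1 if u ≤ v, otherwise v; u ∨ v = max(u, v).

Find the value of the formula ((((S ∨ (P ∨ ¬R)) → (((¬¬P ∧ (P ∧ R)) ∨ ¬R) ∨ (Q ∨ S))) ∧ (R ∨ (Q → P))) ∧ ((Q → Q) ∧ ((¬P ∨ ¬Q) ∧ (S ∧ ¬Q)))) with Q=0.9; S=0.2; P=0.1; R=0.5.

0.00

¬R: Gödel ¬ of 0.5 = 0 (operand ≠ 0)
(P ∨ ¬R) = max(0.1, 0) = 0.1
(S ∨ (P ∨ ¬R)) = max(0.2, 0.1) = 0.2
¬P: Gödel ¬ of 0.1 = 0 (operand ≠ 0)
¬¬P: Gödel ¬ of 0 = 1 (operand is 0)
(P ∧ R) = min(0.1, 0.5) = 0.1
(¬¬P ∧ (P ∧ R)) = min(1, 0.1) = 0.1
¬R: Gödel ¬ of 0.5 = 0 (operand ≠ 0)
((¬¬P ∧ (P ∧ R)) ∨ ¬R) = max(0.1, 0) = 0.1
(Q ∨ S) = max(0.9, 0.2) = 0.9
(((¬¬P ∧ (P ∧ R)) ∨ ¬R) ∨ (Q ∨ S)) = max(0.1, 0.9) = 0.9
((S ∨ (P ∨ ¬R)) → (((¬¬P ∧ (P ∧ R)) ∨ ¬R) ∨ (Q ∨ S))): 0.2 ≤ 0.9, so result = 1
(Q → P): 0.9 > 0.1, so result = 0.1
(R ∨ (Q → P)) = max(0.5, 0.1) = 0.5
(((S ∨ (P ∨ ¬R)) → (((¬¬P ∧ (P ∧ R)) ∨ ¬R) ∨ (Q ∨ S))) ∧ (R ∨ (Q → P))) = min(1, 0.5) = 0.5
(Q → Q): 0.9 ≤ 0.9, so result = 1
¬P: Gödel ¬ of 0.1 = 0 (operand ≠ 0)
¬Q: Gödel ¬ of 0.9 = 0 (operand ≠ 0)
(¬P ∨ ¬Q) = max(0, 0) = 0
¬Q: Gödel ¬ of 0.9 = 0 (operand ≠ 0)
(S ∧ ¬Q) = min(0.2, 0) = 0
((¬P ∨ ¬Q) ∧ (S ∧ ¬Q)) = min(0, 0) = 0
((Q → Q) ∧ ((¬P ∨ ¬Q) ∧ (S ∧ ¬Q))) = min(1, 0) = 0
((((S ∨ (P ∨ ¬R)) → (((¬¬P ∧ (P ∧ R)) ∨ ¬R) ∨ (Q ∨ S))) ∧ (R ∨ (Q → P))) ∧ ((Q → Q) ∧ ((¬P ∨ ¬Q) ∧ (S ∧ ¬Q)))) = min(0.5, 0) = 0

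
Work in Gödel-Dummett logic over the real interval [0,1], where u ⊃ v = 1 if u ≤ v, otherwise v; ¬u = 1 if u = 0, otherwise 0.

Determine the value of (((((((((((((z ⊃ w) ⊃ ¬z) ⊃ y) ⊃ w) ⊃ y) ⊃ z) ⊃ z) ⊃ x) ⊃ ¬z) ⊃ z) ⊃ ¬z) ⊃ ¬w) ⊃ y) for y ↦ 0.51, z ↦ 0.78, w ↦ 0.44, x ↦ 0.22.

0.51

(z ⊃ w): 0.78 > 0.44, so result = 0.44
¬z: Gödel ¬ of 0.78 = 0 (operand ≠ 0)
((z ⊃ w) ⊃ ¬z): 0.44 > 0, so result = 0
(((z ⊃ w) ⊃ ¬z) ⊃ y): 0 ≤ 0.51, so result = 1
((((z ⊃ w) ⊃ ¬z) ⊃ y) ⊃ w): 1 > 0.44, so result = 0.44
(((((z ⊃ w) ⊃ ¬z) ⊃ y) ⊃ w) ⊃ y): 0.44 ≤ 0.51, so result = 1
((((((z ⊃ w) ⊃ ¬z) ⊃ y) ⊃ w) ⊃ y) ⊃ z): 1 > 0.78, so result = 0.78
(((((((z ⊃ w) ⊃ ¬z) ⊃ y) ⊃ w) ⊃ y) ⊃ z) ⊃ z): 0.78 ≤ 0.78, so result = 1
((((((((z ⊃ w) ⊃ ¬z) ⊃ y) ⊃ w) ⊃ y) ⊃ z) ⊃ z) ⊃ x): 1 > 0.22, so result = 0.22
¬z: Gödel ¬ of 0.78 = 0 (operand ≠ 0)
(((((((((z ⊃ w) ⊃ ¬z) ⊃ y) ⊃ w) ⊃ y) ⊃ z) ⊃ z) ⊃ x) ⊃ ¬z): 0.22 > 0, so result = 0
((((((((((z ⊃ w) ⊃ ¬z) ⊃ y) ⊃ w) ⊃ y) ⊃ z) ⊃ z) ⊃ x) ⊃ ¬z) ⊃ z): 0 ≤ 0.78, so result = 1
¬z: Gödel ¬ of 0.78 = 0 (operand ≠ 0)
(((((((((((z ⊃ w) ⊃ ¬z) ⊃ y) ⊃ w) ⊃ y) ⊃ z) ⊃ z) ⊃ x) ⊃ ¬z) ⊃ z) ⊃ ¬z): 1 > 0, so result = 0
¬w: Gödel ¬ of 0.44 = 0 (operand ≠ 0)
((((((((((((z ⊃ w) ⊃ ¬z) ⊃ y) ⊃ w) ⊃ y) ⊃ z) ⊃ z) ⊃ x) ⊃ ¬z) ⊃ z) ⊃ ¬z) ⊃ ¬w): 0 ≤ 0, so result = 1
(((((((((((((z ⊃ w) ⊃ ¬z) ⊃ y) ⊃ w) ⊃ y) ⊃ z) ⊃ z) ⊃ x) ⊃ ¬z) ⊃ z) ⊃ ¬z) ⊃ ¬w) ⊃ y): 1 > 0.51, so result = 0.51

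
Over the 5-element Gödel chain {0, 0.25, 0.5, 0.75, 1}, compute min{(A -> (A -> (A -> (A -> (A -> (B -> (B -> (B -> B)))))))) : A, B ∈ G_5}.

1.00

Every assignment gives 1. For instance at A = 0, B = 0:
  (B -> B): 0 ≤ 0, so result = 1
  (B -> (B -> B)): 0 ≤ 1, so result = 1
  (B -> (B -> (B -> B))): 0 ≤ 1, so result = 1
  (A -> (B -> (B -> (B -> B)))): 0 ≤ 1, so result = 1
  (A -> (A -> (B -> (B -> (B -> B))))): 0 ≤ 1, so result = 1
  (A -> (A -> (A -> (B -> (B -> (B -> B)))))): 0 ≤ 1, so result = 1
  (A -> (A -> (A -> (A -> (B -> (B -> (B -> B))))))): 0 ≤ 1, so result = 1
  (A -> (A -> (A -> (A -> (A -> (B -> (B -> (B -> B)))))))): 0 ≤ 1, so result = 1
All 25 assignments give value 1 — the formula is a G_5-tautology.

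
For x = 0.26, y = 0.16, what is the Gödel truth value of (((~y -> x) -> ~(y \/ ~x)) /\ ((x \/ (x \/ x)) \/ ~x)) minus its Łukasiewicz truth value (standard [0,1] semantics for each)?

Gödel evaluation:
  ~y: Gödel ¬ of 0.16 = 0 (operand ≠ 0)
  (~y -> x): 0 ≤ 0.26, so result = 1
  ~x: Gödel ¬ of 0.26 = 0 (operand ≠ 0)
  (y \/ ~x) = max(0.16, 0) = 0.16
  ~(y \/ ~x): Gödel ¬ of 0.16 = 0 (operand ≠ 0)
  ((~y -> x) -> ~(y \/ ~x)): 1 > 0, so result = 0
  (x \/ x) = max(0.26, 0.26) = 0.26
  (x \/ (x \/ x)) = max(0.26, 0.26) = 0.26
  ~x: Gödel ¬ of 0.26 = 0 (operand ≠ 0)
  ((x \/ (x \/ x)) \/ ~x) = max(0.26, 0) = 0.26
  (((~y -> x) -> ~(y \/ ~x)) /\ ((x \/ (x \/ x)) \/ ~x)) = min(0, 0.26) = 0
  Gödel value = 0
Łukasiewicz evaluation:
  ~y: Łukasiewicz ¬ gives 1 − 0.16 = 0.84
  (~y -> x): min(1, 1 − 0.84 + 0.26) = 0.42
  ~x: Łukasiewicz ¬ gives 1 − 0.26 = 0.74
  (y \/ ~x) = max(0.16, 0.74) = 0.74
  ~(y \/ ~x): Łukasiewicz ¬ gives 1 − 0.74 = 0.26
  ((~y -> x) -> ~(y \/ ~x)): min(1, 1 − 0.42 + 0.26) = 0.84
  (x \/ x) = max(0.26, 0.26) = 0.26
  (x \/ (x \/ x)) = max(0.26, 0.26) = 0.26
  ~x: Łukasiewicz ¬ gives 1 − 0.26 = 0.74
  ((x \/ (x \/ x)) \/ ~x) = max(0.26, 0.74) = 0.74
  (((~y -> x) -> ~(y \/ ~x)) /\ ((x \/ (x \/ x)) \/ ~x)) = min(0.84, 0.74) = 0.74
  Łukasiewicz value = 0.74
Difference: 0 − 0.74 = -0.74

-0.74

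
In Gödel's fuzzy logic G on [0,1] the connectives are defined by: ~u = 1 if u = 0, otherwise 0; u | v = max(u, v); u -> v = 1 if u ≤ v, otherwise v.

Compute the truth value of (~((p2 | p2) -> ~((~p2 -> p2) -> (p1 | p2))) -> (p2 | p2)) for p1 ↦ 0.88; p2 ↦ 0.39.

0.39

(p2 | p2) = max(0.39, 0.39) = 0.39
~p2: Gödel ¬ of 0.39 = 0 (operand ≠ 0)
(~p2 -> p2): 0 ≤ 0.39, so result = 1
(p1 | p2) = max(0.88, 0.39) = 0.88
((~p2 -> p2) -> (p1 | p2)): 1 > 0.88, so result = 0.88
~((~p2 -> p2) -> (p1 | p2)): Gödel ¬ of 0.88 = 0 (operand ≠ 0)
((p2 | p2) -> ~((~p2 -> p2) -> (p1 | p2))): 0.39 > 0, so result = 0
~((p2 | p2) -> ~((~p2 -> p2) -> (p1 | p2))): Gödel ¬ of 0 = 1 (operand is 0)
(p2 | p2) = max(0.39, 0.39) = 0.39
(~((p2 | p2) -> ~((~p2 -> p2) -> (p1 | p2))) -> (p2 | p2)): 1 > 0.39, so result = 0.39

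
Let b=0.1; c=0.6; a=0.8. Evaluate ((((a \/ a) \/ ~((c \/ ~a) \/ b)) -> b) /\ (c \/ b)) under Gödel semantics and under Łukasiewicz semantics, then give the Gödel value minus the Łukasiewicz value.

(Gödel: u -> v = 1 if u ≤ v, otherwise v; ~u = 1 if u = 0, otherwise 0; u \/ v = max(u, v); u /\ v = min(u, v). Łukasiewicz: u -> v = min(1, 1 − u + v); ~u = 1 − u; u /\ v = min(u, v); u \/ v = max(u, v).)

Gödel evaluation:
  (a \/ a) = max(0.8, 0.8) = 0.8
  ~a: Gödel ¬ of 0.8 = 0 (operand ≠ 0)
  (c \/ ~a) = max(0.6, 0) = 0.6
  ((c \/ ~a) \/ b) = max(0.6, 0.1) = 0.6
  ~((c \/ ~a) \/ b): Gödel ¬ of 0.6 = 0 (operand ≠ 0)
  ((a \/ a) \/ ~((c \/ ~a) \/ b)) = max(0.8, 0) = 0.8
  (((a \/ a) \/ ~((c \/ ~a) \/ b)) -> b): 0.8 > 0.1, so result = 0.1
  (c \/ b) = max(0.6, 0.1) = 0.6
  ((((a \/ a) \/ ~((c \/ ~a) \/ b)) -> b) /\ (c \/ b)) = min(0.1, 0.6) = 0.1
  Gödel value = 0.1
Łukasiewicz evaluation:
  (a \/ a) = max(0.8, 0.8) = 0.8
  ~a: Łukasiewicz ¬ gives 1 − 0.8 = 0.2
  (c \/ ~a) = max(0.6, 0.2) = 0.6
  ((c \/ ~a) \/ b) = max(0.6, 0.1) = 0.6
  ~((c \/ ~a) \/ b): Łukasiewicz ¬ gives 1 − 0.6 = 0.4
  ((a \/ a) \/ ~((c \/ ~a) \/ b)) = max(0.8, 0.4) = 0.8
  (((a \/ a) \/ ~((c \/ ~a) \/ b)) -> b): min(1, 1 − 0.8 + 0.1) = 0.3
  (c \/ b) = max(0.6, 0.1) = 0.6
  ((((a \/ a) \/ ~((c \/ ~a) \/ b)) -> b) /\ (c \/ b)) = min(0.3, 0.6) = 0.3
  Łukasiewicz value = 0.3
Difference: 0.1 − 0.3 = -0.20

-0.20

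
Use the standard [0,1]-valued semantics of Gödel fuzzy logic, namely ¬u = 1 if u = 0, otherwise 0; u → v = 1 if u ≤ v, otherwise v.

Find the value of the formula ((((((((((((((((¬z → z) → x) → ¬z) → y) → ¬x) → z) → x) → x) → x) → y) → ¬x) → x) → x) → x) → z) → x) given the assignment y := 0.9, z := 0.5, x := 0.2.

0.20

¬z: Gödel ¬ of 0.5 = 0 (operand ≠ 0)
(¬z → z): 0 ≤ 0.5, so result = 1
((¬z → z) → x): 1 > 0.2, so result = 0.2
¬z: Gödel ¬ of 0.5 = 0 (operand ≠ 0)
(((¬z → z) → x) → ¬z): 0.2 > 0, so result = 0
((((¬z → z) → x) → ¬z) → y): 0 ≤ 0.9, so result = 1
¬x: Gödel ¬ of 0.2 = 0 (operand ≠ 0)
(((((¬z → z) → x) → ¬z) → y) → ¬x): 1 > 0, so result = 0
((((((¬z → z) → x) → ¬z) → y) → ¬x) → z): 0 ≤ 0.5, so result = 1
(((((((¬z → z) → x) → ¬z) → y) → ¬x) → z) → x): 1 > 0.2, so result = 0.2
((((((((¬z → z) → x) → ¬z) → y) → ¬x) → z) → x) → x): 0.2 ≤ 0.2, so result = 1
(((((((((¬z → z) → x) → ¬z) → y) → ¬x) → z) → x) → x) → x): 1 > 0.2, so result = 0.2
((((((((((¬z → z) → x) → ¬z) → y) → ¬x) → z) → x) → x) → x) → y): 0.2 ≤ 0.9, so result = 1
¬x: Gödel ¬ of 0.2 = 0 (operand ≠ 0)
(((((((((((¬z → z) → x) → ¬z) → y) → ¬x) → z) → x) → x) → x) → y) → ¬x): 1 > 0, so result = 0
((((((((((((¬z → z) → x) → ¬z) → y) → ¬x) → z) → x) → x) → x) → y) → ¬x) → x): 0 ≤ 0.2, so result = 1
(((((((((((((¬z → z) → x) → ¬z) → y) → ¬x) → z) → x) → x) → x) → y) → ¬x) → x) → x): 1 > 0.2, so result = 0.2
((((((((((((((¬z → z) → x) → ¬z) → y) → ¬x) → z) → x) → x) → x) → y) → ¬x) → x) → x) → x): 0.2 ≤ 0.2, so result = 1
(((((((((((((((¬z → z) → x) → ¬z) → y) → ¬x) → z) → x) → x) → x) → y) → ¬x) → x) → x) → x) → z): 1 > 0.5, so result = 0.5
((((((((((((((((¬z → z) → x) → ¬z) → y) → ¬x) → z) → x) → x) → x) → y) → ¬x) → x) → x) → x) → z) → x): 0.5 > 0.2, so result = 0.2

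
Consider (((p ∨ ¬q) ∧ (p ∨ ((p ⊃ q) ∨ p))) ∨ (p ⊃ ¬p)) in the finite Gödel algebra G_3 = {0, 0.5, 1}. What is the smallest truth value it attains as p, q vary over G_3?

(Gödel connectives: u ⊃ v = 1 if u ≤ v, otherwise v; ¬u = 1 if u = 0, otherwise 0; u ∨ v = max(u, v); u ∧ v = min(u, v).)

0.50

The minimum is attained at p = 0.5, q = 0:
  ¬q: Gödel ¬ of 0 = 1 (operand is 0)
  (p ∨ ¬q) = max(0.5, 1) = 1
  (p ⊃ q): 0.5 > 0, so result = 0
  ((p ⊃ q) ∨ p) = max(0, 0.5) = 0.5
  (p ∨ ((p ⊃ q) ∨ p)) = max(0.5, 0.5) = 0.5
  ((p ∨ ¬q) ∧ (p ∨ ((p ⊃ q) ∨ p))) = min(1, 0.5) = 0.5
  ¬p: Gödel ¬ of 0.5 = 0 (operand ≠ 0)
  (p ⊃ ¬p): 0.5 > 0, so result = 0
  (((p ∨ ¬q) ∧ (p ∨ ((p ⊃ q) ∨ p))) ∨ (p ⊃ ¬p)) = max(0.5, 0) = 0.5
Checking all 9 assignments confirms none give a value below 0.50.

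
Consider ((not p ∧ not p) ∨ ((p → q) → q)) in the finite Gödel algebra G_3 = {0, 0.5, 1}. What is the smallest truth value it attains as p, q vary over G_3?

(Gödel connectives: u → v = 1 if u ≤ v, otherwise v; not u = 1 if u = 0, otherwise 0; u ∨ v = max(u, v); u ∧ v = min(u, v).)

0.50

The minimum is attained at p = 0.5, q = 0.5:
  not p: Gödel ¬ of 0.5 = 0 (operand ≠ 0)
  not p: Gödel ¬ of 0.5 = 0 (operand ≠ 0)
  (not p ∧ not p) = min(0, 0) = 0
  (p → q): 0.5 ≤ 0.5, so result = 1
  ((p → q) → q): 1 > 0.5, so result = 0.5
  ((not p ∧ not p) ∨ ((p → q) → q)) = max(0, 0.5) = 0.5
Checking all 9 assignments confirms none give a value below 0.50.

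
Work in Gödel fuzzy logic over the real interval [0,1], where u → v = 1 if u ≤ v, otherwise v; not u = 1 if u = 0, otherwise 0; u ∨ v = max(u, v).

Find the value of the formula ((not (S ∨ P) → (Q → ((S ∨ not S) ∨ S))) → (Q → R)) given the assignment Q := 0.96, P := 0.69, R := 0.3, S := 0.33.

(S ∨ P) = max(0.33, 0.69) = 0.69
not (S ∨ P): Gödel ¬ of 0.69 = 0 (operand ≠ 0)
not S: Gödel ¬ of 0.33 = 0 (operand ≠ 0)
(S ∨ not S) = max(0.33, 0) = 0.33
((S ∨ not S) ∨ S) = max(0.33, 0.33) = 0.33
(Q → ((S ∨ not S) ∨ S)): 0.96 > 0.33, so result = 0.33
(not (S ∨ P) → (Q → ((S ∨ not S) ∨ S))): 0 ≤ 0.33, so result = 1
(Q → R): 0.96 > 0.3, so result = 0.3
((not (S ∨ P) → (Q → ((S ∨ not S) ∨ S))) → (Q → R)): 1 > 0.3, so result = 0.3

0.30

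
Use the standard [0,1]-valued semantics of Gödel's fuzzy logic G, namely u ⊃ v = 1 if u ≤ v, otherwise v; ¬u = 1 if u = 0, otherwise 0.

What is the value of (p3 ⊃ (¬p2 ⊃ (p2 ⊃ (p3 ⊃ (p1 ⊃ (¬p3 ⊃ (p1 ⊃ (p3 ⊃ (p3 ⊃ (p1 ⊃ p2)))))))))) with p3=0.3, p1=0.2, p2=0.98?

¬p2: Gödel ¬ of 0.98 = 0 (operand ≠ 0)
¬p3: Gödel ¬ of 0.3 = 0 (operand ≠ 0)
(p1 ⊃ p2): 0.2 ≤ 0.98, so result = 1
(p3 ⊃ (p1 ⊃ p2)): 0.3 ≤ 1, so result = 1
(p3 ⊃ (p3 ⊃ (p1 ⊃ p2))): 0.3 ≤ 1, so result = 1
(p1 ⊃ (p3 ⊃ (p3 ⊃ (p1 ⊃ p2)))): 0.2 ≤ 1, so result = 1
(¬p3 ⊃ (p1 ⊃ (p3 ⊃ (p3 ⊃ (p1 ⊃ p2))))): 0 ≤ 1, so result = 1
(p1 ⊃ (¬p3 ⊃ (p1 ⊃ (p3 ⊃ (p3 ⊃ (p1 ⊃ p2)))))): 0.2 ≤ 1, so result = 1
(p3 ⊃ (p1 ⊃ (¬p3 ⊃ (p1 ⊃ (p3 ⊃ (p3 ⊃ (p1 ⊃ p2))))))): 0.3 ≤ 1, so result = 1
(p2 ⊃ (p3 ⊃ (p1 ⊃ (¬p3 ⊃ (p1 ⊃ (p3 ⊃ (p3 ⊃ (p1 ⊃ p2)))))))): 0.98 ≤ 1, so result = 1
(¬p2 ⊃ (p2 ⊃ (p3 ⊃ (p1 ⊃ (¬p3 ⊃ (p1 ⊃ (p3 ⊃ (p3 ⊃ (p1 ⊃ p2))))))))): 0 ≤ 1, so result = 1
(p3 ⊃ (¬p2 ⊃ (p2 ⊃ (p3 ⊃ (p1 ⊃ (¬p3 ⊃ (p1 ⊃ (p3 ⊃ (p3 ⊃ (p1 ⊃ p2)))))))))): 0.3 ≤ 1, so result = 1

1.00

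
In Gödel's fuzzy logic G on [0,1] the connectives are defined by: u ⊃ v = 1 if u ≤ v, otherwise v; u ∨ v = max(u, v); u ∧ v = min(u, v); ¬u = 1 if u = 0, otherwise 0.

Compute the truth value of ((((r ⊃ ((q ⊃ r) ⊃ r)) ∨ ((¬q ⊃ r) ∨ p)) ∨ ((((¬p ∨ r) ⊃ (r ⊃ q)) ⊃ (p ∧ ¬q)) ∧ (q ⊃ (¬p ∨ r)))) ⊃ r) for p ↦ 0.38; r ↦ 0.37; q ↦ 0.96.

(q ⊃ r): 0.96 > 0.37, so result = 0.37
((q ⊃ r) ⊃ r): 0.37 ≤ 0.37, so result = 1
(r ⊃ ((q ⊃ r) ⊃ r)): 0.37 ≤ 1, so result = 1
¬q: Gödel ¬ of 0.96 = 0 (operand ≠ 0)
(¬q ⊃ r): 0 ≤ 0.37, so result = 1
((¬q ⊃ r) ∨ p) = max(1, 0.38) = 1
((r ⊃ ((q ⊃ r) ⊃ r)) ∨ ((¬q ⊃ r) ∨ p)) = max(1, 1) = 1
¬p: Gödel ¬ of 0.38 = 0 (operand ≠ 0)
(¬p ∨ r) = max(0, 0.37) = 0.37
(r ⊃ q): 0.37 ≤ 0.96, so result = 1
((¬p ∨ r) ⊃ (r ⊃ q)): 0.37 ≤ 1, so result = 1
¬q: Gödel ¬ of 0.96 = 0 (operand ≠ 0)
(p ∧ ¬q) = min(0.38, 0) = 0
(((¬p ∨ r) ⊃ (r ⊃ q)) ⊃ (p ∧ ¬q)): 1 > 0, so result = 0
¬p: Gödel ¬ of 0.38 = 0 (operand ≠ 0)
(¬p ∨ r) = max(0, 0.37) = 0.37
(q ⊃ (¬p ∨ r)): 0.96 > 0.37, so result = 0.37
((((¬p ∨ r) ⊃ (r ⊃ q)) ⊃ (p ∧ ¬q)) ∧ (q ⊃ (¬p ∨ r))) = min(0, 0.37) = 0
(((r ⊃ ((q ⊃ r) ⊃ r)) ∨ ((¬q ⊃ r) ∨ p)) ∨ ((((¬p ∨ r) ⊃ (r ⊃ q)) ⊃ (p ∧ ¬q)) ∧ (q ⊃ (¬p ∨ r)))) = max(1, 0) = 1
((((r ⊃ ((q ⊃ r) ⊃ r)) ∨ ((¬q ⊃ r) ∨ p)) ∨ ((((¬p ∨ r) ⊃ (r ⊃ q)) ⊃ (p ∧ ¬q)) ∧ (q ⊃ (¬p ∨ r)))) ⊃ r): 1 > 0.37, so result = 0.37

0.37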